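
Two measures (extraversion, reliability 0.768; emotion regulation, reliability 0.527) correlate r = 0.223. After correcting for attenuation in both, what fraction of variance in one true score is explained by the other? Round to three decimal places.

0.123

Disattenuated r = 0.223 / √(0.768 × 0.527) = 0.223 / 0.6362 = 0.3505.
Shared true-score variance = 0.3505² = 0.1229 ≈ 0.123.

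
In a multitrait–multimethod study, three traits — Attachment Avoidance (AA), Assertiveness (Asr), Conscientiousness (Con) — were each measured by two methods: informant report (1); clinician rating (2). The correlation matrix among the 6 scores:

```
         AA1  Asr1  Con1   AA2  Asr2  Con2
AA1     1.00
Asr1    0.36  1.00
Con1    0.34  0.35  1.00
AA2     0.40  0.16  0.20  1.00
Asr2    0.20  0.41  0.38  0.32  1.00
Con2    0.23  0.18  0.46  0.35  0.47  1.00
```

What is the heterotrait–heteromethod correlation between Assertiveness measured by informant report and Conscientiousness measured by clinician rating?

0.18

Different traits and methods: r(Asr1, Con2) = 0.18.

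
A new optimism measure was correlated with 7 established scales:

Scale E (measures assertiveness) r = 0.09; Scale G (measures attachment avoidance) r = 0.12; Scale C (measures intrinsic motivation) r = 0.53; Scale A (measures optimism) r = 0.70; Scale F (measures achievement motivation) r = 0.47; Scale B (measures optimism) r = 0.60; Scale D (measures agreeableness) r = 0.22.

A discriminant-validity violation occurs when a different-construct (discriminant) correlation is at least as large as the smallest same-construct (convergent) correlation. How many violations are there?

0

Convergent (same construct = optimism): Scale A, Scale B.
Smallest convergent = 0.60. Discriminant values: 0.09, 0.12, 0.53, 0.47, 0.22; count ≥ 0.60 → 0.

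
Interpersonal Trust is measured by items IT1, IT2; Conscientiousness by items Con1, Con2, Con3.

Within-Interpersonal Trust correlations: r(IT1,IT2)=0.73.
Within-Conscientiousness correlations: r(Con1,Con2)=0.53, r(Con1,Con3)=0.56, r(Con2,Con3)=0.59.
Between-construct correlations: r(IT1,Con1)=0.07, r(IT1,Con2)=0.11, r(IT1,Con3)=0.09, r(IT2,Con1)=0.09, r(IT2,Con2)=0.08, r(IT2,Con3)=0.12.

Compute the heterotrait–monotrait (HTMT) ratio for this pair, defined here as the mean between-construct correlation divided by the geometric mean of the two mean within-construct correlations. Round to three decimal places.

0.146

Between-construct mean = 0.56/6 = 0.0933.
Mean within-IT = 0.73/1 = 0.7300; mean within-Con = 1.68/3 = 0.5600.
Geometric mean = √(0.7300 × 0.5600) = 0.6394.
HTMT = 0.0933 / 0.6394 = 0.146.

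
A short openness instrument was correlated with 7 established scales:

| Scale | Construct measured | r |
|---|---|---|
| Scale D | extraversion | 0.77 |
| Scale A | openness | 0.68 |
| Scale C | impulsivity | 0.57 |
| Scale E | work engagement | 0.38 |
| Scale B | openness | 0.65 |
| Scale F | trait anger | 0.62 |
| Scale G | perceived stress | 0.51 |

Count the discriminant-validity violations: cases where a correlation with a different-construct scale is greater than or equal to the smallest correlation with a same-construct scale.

Convergent (same construct = openness): Scale A, Scale B.
Smallest convergent = 0.65. Discriminant values: 0.77, 0.57, 0.38, 0.62, 0.51; count ≥ 0.65 → 1.

1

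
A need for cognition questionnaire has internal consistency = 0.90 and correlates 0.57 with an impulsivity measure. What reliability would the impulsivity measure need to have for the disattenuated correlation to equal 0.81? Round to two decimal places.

0.55

r_true = r_obs / √(r_xx · r_yy) ⇒ 0.81 = 0.57 / √(0.90 · r_yy).
√(0.90 · r_yy) = 0.57 / 0.81 = 0.7037; 0.90 · r_yy = 0.4952; r_yy = 0.4952 / 0.90 ≈ 0.55.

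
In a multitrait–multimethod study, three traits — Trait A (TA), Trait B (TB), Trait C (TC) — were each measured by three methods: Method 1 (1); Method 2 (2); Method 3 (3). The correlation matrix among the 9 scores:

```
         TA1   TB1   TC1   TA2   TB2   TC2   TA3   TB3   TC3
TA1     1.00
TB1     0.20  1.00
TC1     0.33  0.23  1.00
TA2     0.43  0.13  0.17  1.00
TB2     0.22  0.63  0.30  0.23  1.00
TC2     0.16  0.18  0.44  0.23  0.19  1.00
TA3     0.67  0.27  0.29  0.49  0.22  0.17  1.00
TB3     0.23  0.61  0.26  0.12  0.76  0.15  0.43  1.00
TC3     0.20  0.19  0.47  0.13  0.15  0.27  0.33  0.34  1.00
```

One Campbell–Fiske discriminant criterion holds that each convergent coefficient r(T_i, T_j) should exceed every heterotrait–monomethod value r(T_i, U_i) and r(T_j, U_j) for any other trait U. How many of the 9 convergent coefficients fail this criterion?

Each convergent coefficient versus the relevant comparison correlations:
TA (methods 1·2): 0.43 vs {0.20, 0.23, 0.33, 0.23} → pass.
TA (methods 1·3): 0.67 vs {0.20, 0.43, 0.33, 0.33} → pass.
TA (methods 2·3): 0.49 vs {0.23, 0.43, 0.23, 0.33} → pass.
TB (methods 1·2): 0.63 vs {0.20, 0.23, 0.23, 0.19} → pass.
TB (methods 1·3): 0.61 vs {0.20, 0.43, 0.23, 0.34} → pass.
TB (methods 2·3): 0.76 vs {0.23, 0.43, 0.19, 0.34} → pass.
TC (methods 1·2): 0.44 vs {0.33, 0.23, 0.23, 0.19} → pass.
TC (methods 1·3): 0.47 vs {0.33, 0.33, 0.23, 0.34} → pass.
TC (methods 2·3): 0.27 vs {0.23, 0.33, 0.19, 0.34} → fail.
1 of 9 fail.

1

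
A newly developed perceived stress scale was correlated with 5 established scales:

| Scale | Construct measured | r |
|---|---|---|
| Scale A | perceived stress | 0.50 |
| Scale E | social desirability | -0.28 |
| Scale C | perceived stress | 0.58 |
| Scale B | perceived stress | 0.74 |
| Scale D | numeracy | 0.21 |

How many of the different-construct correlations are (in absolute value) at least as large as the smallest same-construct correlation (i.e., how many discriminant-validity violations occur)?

Convergent (same construct = perceived stress): Scale A, Scale C, Scale B.
Smallest convergent = 0.50. Discriminant |r|: 0.28, 0.21; count ≥ 0.50 → 0.

0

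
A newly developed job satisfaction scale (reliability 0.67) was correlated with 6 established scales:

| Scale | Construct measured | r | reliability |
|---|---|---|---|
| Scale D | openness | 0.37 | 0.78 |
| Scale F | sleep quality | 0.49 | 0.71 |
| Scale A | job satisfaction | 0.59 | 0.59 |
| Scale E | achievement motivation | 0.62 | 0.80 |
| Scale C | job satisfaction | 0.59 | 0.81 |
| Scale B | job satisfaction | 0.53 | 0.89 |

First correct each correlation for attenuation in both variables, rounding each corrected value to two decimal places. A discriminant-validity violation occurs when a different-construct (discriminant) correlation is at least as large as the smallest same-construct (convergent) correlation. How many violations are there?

Disattenuated r (r / √(r_scale · r_new)):
  Scale D (disc): 0.37 / √(0.78·0.67) = 0.51
  Scale F (disc): 0.49 / √(0.71·0.67) = 0.71
  Scale A (conv): 0.59 / √(0.59·0.67) = 0.94
  Scale E (disc): 0.62 / √(0.80·0.67) = 0.85
  Scale C (conv): 0.59 / √(0.81·0.67) = 0.80
  Scale B (conv): 0.53 / √(0.89·0.67) = 0.69
Smallest convergent = 0.69. Discriminant values: 0.51, 0.71, 0.85; count ≥ 0.69 → 2.

2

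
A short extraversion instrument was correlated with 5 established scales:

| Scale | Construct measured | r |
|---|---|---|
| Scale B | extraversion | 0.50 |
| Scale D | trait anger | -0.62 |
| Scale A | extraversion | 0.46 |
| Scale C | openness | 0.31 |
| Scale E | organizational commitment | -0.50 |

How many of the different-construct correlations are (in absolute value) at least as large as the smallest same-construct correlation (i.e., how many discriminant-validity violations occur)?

Convergent (same construct = extraversion): Scale B, Scale A.
Smallest convergent = 0.46. Discriminant |r|: 0.62, 0.31, 0.50; count ≥ 0.46 → 2.

2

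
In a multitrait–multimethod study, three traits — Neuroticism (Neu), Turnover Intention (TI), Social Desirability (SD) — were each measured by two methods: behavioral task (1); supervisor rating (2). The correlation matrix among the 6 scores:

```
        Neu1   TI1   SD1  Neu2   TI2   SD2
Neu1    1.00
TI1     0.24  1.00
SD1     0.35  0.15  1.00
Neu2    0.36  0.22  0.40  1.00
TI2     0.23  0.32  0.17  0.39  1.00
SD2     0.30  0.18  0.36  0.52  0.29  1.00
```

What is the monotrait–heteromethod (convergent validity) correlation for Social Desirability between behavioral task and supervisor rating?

Same trait (SD), different methods: r(SD1, SD2) = 0.36.

0.36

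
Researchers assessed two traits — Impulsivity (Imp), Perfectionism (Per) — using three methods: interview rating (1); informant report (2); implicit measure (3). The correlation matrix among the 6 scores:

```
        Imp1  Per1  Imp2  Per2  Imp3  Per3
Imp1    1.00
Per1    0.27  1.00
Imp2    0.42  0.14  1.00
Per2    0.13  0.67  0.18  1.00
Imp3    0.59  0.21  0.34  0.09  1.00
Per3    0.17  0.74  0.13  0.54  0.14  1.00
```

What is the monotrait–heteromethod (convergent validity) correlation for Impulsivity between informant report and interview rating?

0.42

Same trait (Imp), different methods: r(Imp2, Imp1) = 0.42.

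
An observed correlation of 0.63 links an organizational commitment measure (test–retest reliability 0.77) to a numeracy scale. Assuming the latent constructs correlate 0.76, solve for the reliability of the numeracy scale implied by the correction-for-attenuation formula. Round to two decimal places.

0.89

r_true = r_obs / √(r_xx · r_yy) ⇒ 0.76 = 0.63 / √(0.77 · r_yy).
√(0.77 · r_yy) = 0.63 / 0.76 = 0.8289; 0.77 · r_yy = 0.6871; r_yy = 0.6871 / 0.77 ≈ 0.89.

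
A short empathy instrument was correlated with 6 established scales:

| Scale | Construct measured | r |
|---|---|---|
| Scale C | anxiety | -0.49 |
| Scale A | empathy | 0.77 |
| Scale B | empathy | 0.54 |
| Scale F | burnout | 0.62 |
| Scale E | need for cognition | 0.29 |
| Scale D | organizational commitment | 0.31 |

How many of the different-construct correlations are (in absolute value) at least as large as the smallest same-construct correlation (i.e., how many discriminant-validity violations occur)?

Convergent (same construct = empathy): Scale A, Scale B.
Smallest convergent = 0.54. Discriminant |r|: 0.49, 0.62, 0.29, 0.31; count ≥ 0.54 → 1.

1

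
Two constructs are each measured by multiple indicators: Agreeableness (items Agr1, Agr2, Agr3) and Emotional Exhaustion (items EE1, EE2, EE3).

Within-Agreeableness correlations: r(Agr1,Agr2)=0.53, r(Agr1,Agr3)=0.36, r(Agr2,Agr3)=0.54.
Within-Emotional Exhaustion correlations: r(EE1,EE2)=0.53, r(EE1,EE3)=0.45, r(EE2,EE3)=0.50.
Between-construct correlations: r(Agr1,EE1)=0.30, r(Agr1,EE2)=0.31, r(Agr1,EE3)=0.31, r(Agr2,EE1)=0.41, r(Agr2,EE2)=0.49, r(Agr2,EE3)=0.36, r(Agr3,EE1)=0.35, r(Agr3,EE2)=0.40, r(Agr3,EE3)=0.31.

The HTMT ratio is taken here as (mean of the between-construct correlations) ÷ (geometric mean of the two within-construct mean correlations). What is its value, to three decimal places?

Mean between = 3.24/9 = 0.3600.
Mean within-Agr = 1.43/3 = 0.4767; mean within-EE = 1.48/3 = 0.4933.
Geometric mean = √(0.4767 × 0.4933) = 0.4849.
HTMT = 0.3600 / 0.4849 = 0.742.

0.742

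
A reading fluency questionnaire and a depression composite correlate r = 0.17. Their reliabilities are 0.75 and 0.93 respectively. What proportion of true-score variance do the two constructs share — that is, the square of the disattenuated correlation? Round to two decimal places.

Disattenuated r = 0.17 / √(0.75 × 0.93) = 0.17 / 0.8352 = 0.2035.
Shared true-score variance = 0.2035² = 0.0414 ≈ 0.04.

0.04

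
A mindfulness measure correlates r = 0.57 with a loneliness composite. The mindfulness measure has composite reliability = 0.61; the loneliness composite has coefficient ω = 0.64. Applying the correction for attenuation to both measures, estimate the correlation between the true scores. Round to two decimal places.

0.91

r_true = r_obs / √(r_xx · r_yy) = 0.57 / √(0.61 × 0.64) = 0.57 / √0.3904 = 0.57 / 0.6248 ≈ 0.91.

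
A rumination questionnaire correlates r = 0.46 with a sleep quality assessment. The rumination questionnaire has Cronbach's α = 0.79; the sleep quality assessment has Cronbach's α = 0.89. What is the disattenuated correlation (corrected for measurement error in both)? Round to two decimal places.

0.55

r_true = r_obs / √(r_xx · r_yy) = 0.46 / √(0.79 × 0.89) = 0.46 / √0.7031 = 0.46 / 0.8385 ≈ 0.55.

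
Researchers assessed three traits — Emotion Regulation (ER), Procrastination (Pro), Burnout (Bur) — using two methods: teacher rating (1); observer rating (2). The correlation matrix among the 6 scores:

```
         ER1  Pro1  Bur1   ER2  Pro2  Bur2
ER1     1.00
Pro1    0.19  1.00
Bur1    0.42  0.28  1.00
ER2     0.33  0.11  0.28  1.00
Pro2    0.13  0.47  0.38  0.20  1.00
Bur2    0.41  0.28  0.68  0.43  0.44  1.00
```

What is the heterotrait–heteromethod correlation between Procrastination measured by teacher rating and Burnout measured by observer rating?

0.28

Different traits and methods: r(Pro1, Bur2) = 0.28.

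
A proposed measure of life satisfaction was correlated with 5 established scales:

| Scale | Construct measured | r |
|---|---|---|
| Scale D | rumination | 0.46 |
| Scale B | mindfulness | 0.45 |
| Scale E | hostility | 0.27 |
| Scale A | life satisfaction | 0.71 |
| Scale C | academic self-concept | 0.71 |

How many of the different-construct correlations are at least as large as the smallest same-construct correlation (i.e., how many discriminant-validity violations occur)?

Convergent (same construct = life satisfaction): Scale A.
Smallest convergent = 0.71. Discriminant values: 0.46, 0.45, 0.27, 0.71; count ≥ 0.71 → 1.

1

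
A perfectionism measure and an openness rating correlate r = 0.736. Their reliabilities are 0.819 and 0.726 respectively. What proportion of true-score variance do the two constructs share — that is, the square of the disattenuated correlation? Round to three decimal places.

Disattenuated r = 0.736 / √(0.819 × 0.726) = 0.736 / 0.7711 = 0.9545.
Shared true-score variance = 0.9545² = 0.9111 ≈ 0.911.

0.911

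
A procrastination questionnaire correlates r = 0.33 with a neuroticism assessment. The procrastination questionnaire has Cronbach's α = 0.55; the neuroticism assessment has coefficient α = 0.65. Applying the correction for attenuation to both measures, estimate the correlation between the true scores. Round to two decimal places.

0.55

r_true = r_obs / √(r_xx · r_yy) = 0.33 / √(0.55 × 0.65) = 0.33 / √0.3575 = 0.33 / 0.5979 ≈ 0.55.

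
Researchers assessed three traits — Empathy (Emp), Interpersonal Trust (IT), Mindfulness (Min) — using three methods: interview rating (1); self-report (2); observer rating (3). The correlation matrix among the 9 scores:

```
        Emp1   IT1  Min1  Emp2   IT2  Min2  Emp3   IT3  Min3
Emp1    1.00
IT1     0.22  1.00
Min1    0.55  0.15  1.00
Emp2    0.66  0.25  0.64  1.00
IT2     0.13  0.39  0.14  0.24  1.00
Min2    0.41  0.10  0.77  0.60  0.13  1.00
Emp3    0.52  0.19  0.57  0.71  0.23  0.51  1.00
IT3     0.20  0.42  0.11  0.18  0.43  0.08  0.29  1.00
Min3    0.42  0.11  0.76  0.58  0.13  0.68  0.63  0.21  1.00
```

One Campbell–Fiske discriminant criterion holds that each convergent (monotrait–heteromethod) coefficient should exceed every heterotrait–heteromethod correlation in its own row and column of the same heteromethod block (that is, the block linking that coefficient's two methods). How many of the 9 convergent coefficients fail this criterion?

Checking each validity diagonal entry against its comparison values:
Emp (methods 1·2): 0.66 vs {0.13, 0.25, 0.41, 0.64} → pass.
Emp (methods 1·3): 0.52 vs {0.20, 0.19, 0.42, 0.57} → fail.
Emp (methods 2·3): 0.71 vs {0.18, 0.23, 0.58, 0.51} → pass.
IT (methods 1·2): 0.39 vs {0.25, 0.13, 0.10, 0.14} → pass.
IT (methods 1·3): 0.42 vs {0.19, 0.20, 0.11, 0.11} → pass.
IT (methods 2·3): 0.43 vs {0.23, 0.18, 0.13, 0.08} → pass.
Min (methods 1·2): 0.77 vs {0.64, 0.41, 0.14, 0.10} → pass.
Min (methods 1·3): 0.76 vs {0.57, 0.42, 0.11, 0.11} → pass.
Min (methods 2·3): 0.68 vs {0.51, 0.58, 0.08, 0.13} → pass.
1 of 9 fail.

1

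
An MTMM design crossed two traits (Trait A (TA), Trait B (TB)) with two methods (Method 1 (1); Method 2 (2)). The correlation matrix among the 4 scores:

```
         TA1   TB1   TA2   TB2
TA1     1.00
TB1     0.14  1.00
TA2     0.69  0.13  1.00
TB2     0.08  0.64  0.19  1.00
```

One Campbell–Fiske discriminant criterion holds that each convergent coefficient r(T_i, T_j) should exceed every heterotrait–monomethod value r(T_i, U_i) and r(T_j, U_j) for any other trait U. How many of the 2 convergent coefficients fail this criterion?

Convergent coefficients and their comparison sets:
TA (methods 1·2): 0.69 vs {0.14, 0.19} → pass.
TB (methods 1·2): 0.64 vs {0.14, 0.19} → pass.
0 of 2 fail.

0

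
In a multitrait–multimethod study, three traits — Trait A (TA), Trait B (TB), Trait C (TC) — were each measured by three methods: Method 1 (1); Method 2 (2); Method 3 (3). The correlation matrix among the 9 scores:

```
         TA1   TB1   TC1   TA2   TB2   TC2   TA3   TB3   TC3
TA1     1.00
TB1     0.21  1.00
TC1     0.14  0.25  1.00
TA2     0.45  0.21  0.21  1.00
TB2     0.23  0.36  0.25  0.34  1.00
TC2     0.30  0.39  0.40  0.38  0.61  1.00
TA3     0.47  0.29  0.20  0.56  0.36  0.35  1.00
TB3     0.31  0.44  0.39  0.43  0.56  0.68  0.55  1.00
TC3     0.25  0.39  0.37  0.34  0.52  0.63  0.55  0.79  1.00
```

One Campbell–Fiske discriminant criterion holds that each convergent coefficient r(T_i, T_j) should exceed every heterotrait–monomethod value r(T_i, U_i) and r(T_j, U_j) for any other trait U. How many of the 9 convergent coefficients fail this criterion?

Checking each validity diagonal entry against its comparison values:
TA (methods 1·2): 0.45 vs {0.21, 0.34, 0.14, 0.38} → pass.
TA (methods 1·3): 0.47 vs {0.21, 0.55, 0.14, 0.55} → fail.
TA (methods 2·3): 0.56 vs {0.34, 0.55, 0.38, 0.55} → pass.
TB (methods 1·2): 0.36 vs {0.21, 0.34, 0.25, 0.61} → fail.
TB (methods 1·3): 0.44 vs {0.21, 0.55, 0.25, 0.79} → fail.
TB (methods 2·3): 0.56 vs {0.34, 0.55, 0.61, 0.79} → fail.
TC (methods 1·2): 0.40 vs {0.14, 0.38, 0.25, 0.61} → fail.
TC (methods 1·3): 0.37 vs {0.14, 0.55, 0.25, 0.79} → fail.
TC (methods 2·3): 0.63 vs {0.38, 0.55, 0.61, 0.79} → fail.
7 of 9 fail.

7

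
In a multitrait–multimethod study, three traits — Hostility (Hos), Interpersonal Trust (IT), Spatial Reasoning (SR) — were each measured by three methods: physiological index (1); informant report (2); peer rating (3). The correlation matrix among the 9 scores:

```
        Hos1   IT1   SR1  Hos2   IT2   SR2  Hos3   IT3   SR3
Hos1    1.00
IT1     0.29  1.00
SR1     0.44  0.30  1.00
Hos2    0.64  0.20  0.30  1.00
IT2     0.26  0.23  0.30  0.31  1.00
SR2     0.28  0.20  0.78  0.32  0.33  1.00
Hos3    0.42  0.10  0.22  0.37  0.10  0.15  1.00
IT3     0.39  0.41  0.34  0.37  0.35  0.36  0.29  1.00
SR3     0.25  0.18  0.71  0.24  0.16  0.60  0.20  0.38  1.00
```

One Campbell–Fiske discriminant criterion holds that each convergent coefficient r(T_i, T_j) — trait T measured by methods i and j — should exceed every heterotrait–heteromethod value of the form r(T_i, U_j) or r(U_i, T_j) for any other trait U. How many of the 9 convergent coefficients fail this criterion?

Checking each validity diagonal entry against its comparison values:
Hos (methods 1·2): 0.64 vs {0.26, 0.20, 0.28, 0.30} → pass.
Hos (methods 1·3): 0.42 vs {0.39, 0.10, 0.25, 0.22} → pass.
Hos (methods 2·3): 0.37 vs {0.37, 0.10, 0.24, 0.15} → fail.
IT (methods 1·2): 0.23 vs {0.20, 0.26, 0.20, 0.30} → fail.
IT (methods 1·3): 0.41 vs {0.10, 0.39, 0.18, 0.34} → pass.
IT (methods 2·3): 0.35 vs {0.10, 0.37, 0.16, 0.36} → fail.
SR (methods 1·2): 0.78 vs {0.30, 0.28, 0.30, 0.20} → pass.
SR (methods 1·3): 0.71 vs {0.22, 0.25, 0.34, 0.18} → pass.
SR (methods 2·3): 0.60 vs {0.15, 0.24, 0.36, 0.16} → pass.
3 of 9 fail.

3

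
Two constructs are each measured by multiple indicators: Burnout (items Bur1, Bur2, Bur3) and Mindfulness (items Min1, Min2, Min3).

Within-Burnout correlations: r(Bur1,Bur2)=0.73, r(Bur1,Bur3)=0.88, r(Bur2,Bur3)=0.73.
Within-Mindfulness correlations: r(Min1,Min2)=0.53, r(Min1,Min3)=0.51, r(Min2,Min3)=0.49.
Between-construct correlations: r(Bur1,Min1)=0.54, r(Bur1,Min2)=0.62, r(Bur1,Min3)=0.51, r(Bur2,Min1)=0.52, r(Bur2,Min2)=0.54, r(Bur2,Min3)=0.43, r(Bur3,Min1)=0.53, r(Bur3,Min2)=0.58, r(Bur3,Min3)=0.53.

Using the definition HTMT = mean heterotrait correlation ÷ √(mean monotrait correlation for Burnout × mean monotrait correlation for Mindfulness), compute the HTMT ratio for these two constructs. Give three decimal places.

0.846

Mean between = 4.80/9 = 0.5333.
Mean within-Bur = 2.34/3 = 0.7800; mean within-Min = 1.53/3 = 0.5100.
Geometric mean = √(0.7800 × 0.5100) = 0.6307.
HTMT = 0.5333 / 0.6307 = 0.846.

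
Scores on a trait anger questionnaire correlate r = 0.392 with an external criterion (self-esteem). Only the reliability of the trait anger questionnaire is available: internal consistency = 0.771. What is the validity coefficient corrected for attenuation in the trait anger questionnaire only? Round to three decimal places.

0.446

Single correction: r_c = r_obs / √r_xx = 0.392 / √0.771 = 0.392 / 0.8781 ≈ 0.446.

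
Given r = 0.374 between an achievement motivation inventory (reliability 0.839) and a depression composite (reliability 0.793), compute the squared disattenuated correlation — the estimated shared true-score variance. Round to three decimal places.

0.210

Disattenuated r = 0.374 / √(0.839 × 0.793) = 0.374 / 0.8157 = 0.4585.
Shared true-score variance = 0.4585² = 0.2102 ≈ 0.210.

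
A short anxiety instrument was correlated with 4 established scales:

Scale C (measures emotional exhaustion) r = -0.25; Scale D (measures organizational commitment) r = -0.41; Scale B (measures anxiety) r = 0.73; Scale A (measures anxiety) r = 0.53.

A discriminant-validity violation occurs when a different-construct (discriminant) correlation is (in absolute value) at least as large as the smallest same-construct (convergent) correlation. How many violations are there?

Convergent (same construct = anxiety): Scale B, Scale A.
Smallest convergent = 0.53. Discriminant |r|: 0.25, 0.41; count ≥ 0.53 → 0.

0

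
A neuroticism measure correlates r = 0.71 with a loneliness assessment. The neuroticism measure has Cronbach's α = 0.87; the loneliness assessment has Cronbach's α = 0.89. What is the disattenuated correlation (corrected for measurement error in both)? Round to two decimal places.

r_true = r_obs / √(r_xx · r_yy) = 0.71 / √(0.87 × 0.89) = 0.71 / √0.7743 = 0.71 / 0.8799 ≈ 0.81.

0.81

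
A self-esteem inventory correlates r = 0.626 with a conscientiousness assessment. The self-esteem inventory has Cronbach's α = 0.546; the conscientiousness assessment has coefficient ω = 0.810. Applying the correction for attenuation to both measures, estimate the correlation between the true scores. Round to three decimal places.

r_true = r_obs / √(r_xx · r_yy) = 0.626 / √(0.546 × 0.810) = 0.626 / √0.442260 = 0.626 / 0.6650 ≈ 0.941.

0.941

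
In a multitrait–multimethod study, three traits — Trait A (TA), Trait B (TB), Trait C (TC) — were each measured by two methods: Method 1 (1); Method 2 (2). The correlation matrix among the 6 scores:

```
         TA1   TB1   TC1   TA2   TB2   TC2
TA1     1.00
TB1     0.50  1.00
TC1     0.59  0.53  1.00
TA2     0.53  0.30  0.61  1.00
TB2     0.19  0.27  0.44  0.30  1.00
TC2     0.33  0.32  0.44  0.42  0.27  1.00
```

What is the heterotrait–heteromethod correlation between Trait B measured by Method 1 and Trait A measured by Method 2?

0.30

Different traits and methods: r(TB1, TA2) = 0.30.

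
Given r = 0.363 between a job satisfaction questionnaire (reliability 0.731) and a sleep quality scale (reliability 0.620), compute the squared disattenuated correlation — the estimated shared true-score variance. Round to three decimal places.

0.291

Disattenuated r = 0.363 / √(0.731 × 0.620) = 0.363 / 0.6732 = 0.5392.
Shared true-score variance = 0.5392² = 0.2907 ≈ 0.291.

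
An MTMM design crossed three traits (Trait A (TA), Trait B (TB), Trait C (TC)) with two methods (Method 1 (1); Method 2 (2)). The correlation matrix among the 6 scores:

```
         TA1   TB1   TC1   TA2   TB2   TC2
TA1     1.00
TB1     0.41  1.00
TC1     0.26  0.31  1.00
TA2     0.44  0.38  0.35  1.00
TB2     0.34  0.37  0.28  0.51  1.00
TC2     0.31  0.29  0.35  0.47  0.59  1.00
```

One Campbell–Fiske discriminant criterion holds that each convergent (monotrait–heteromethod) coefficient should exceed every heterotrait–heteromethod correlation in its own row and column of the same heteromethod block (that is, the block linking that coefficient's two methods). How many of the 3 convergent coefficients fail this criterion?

Convergent coefficients and their comparison sets:
TA (methods 1·2): 0.44 vs {0.34, 0.38, 0.31, 0.35} → pass.
TB (methods 1·2): 0.37 vs {0.38, 0.34, 0.29, 0.28} → fail.
TC (methods 1·2): 0.35 vs {0.35, 0.31, 0.28, 0.29} → fail.
2 of 3 fail.

2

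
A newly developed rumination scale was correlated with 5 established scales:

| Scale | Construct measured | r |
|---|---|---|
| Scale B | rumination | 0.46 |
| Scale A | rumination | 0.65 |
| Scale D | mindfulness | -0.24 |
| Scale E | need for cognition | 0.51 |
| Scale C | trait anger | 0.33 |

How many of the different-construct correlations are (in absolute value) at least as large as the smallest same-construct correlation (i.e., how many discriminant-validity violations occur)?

1

Convergent (same construct = rumination): Scale B, Scale A.
Smallest convergent = 0.46. Discriminant |r|: 0.24, 0.51, 0.33; count ≥ 0.46 → 1.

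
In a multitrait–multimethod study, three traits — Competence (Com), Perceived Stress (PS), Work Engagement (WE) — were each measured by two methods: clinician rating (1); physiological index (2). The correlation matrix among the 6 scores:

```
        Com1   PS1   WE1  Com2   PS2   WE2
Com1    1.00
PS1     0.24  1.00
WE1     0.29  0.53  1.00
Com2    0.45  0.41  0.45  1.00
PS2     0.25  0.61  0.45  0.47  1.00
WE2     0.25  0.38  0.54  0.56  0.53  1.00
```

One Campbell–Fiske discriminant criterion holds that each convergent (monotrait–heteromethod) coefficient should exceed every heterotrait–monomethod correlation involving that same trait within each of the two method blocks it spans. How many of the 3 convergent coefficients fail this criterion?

Checking each validity diagonal entry against its comparison values:
Com (methods 1·2): 0.45 vs {0.24, 0.47, 0.29, 0.56} → fail.
PS (methods 1·2): 0.61 vs {0.24, 0.47, 0.53, 0.53} → pass.
WE (methods 1·2): 0.54 vs {0.29, 0.56, 0.53, 0.53} → fail.
2 of 3 fail.

2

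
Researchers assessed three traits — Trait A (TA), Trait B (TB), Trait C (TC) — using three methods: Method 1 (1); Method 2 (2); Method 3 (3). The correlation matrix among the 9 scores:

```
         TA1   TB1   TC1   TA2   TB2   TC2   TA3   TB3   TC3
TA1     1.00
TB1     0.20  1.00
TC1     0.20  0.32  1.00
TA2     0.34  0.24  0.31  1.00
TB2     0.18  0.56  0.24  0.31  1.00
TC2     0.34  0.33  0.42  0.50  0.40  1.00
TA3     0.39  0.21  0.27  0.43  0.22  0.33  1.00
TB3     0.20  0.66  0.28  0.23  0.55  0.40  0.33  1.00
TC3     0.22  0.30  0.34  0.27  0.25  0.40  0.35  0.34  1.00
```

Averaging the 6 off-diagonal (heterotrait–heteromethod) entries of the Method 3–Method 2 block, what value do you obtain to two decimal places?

HTHM values (method 3 × method 2): 0.22, 0.33, 0.23, 0.40, 0.27, 0.25; mean = 1.70/6 = 0.28.

0.28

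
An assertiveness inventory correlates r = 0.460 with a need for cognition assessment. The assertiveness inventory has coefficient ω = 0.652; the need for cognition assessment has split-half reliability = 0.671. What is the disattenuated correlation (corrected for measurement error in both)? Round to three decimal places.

0.695

r_true = r_obs / √(r_xx · r_yy) = 0.460 / √(0.652 × 0.671) = 0.460 / √0.437492 = 0.460 / 0.6614 ≈ 0.695.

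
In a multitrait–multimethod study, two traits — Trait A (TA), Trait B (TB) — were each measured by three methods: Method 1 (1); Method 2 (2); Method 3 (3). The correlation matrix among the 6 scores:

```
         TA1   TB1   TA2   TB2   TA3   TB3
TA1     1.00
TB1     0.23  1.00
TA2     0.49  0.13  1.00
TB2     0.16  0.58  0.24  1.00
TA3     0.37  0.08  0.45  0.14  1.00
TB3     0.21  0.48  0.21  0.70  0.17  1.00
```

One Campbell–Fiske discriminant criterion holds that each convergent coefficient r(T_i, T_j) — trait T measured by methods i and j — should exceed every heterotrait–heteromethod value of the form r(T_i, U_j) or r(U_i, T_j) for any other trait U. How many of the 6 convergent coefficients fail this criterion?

Checking each validity diagonal entry against its comparison values:
TA (methods 1·2): 0.49 vs {0.16, 0.13} → pass.
TA (methods 1·3): 0.37 vs {0.21, 0.08} → pass.
TA (methods 2·3): 0.45 vs {0.21, 0.14} → pass.
TB (methods 1·2): 0.58 vs {0.13, 0.16} → pass.
TB (methods 1·3): 0.48 vs {0.08, 0.21} → pass.
TB (methods 2·3): 0.70 vs {0.14, 0.21} → pass.
0 of 6 fail.

0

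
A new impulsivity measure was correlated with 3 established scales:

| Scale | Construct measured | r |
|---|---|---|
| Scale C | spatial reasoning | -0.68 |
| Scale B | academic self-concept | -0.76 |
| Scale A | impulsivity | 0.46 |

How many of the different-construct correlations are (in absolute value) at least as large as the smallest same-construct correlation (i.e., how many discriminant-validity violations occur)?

2

Convergent (same construct = impulsivity): Scale A.
Smallest convergent = 0.46. Discriminant |r|: 0.68, 0.76; count ≥ 0.46 → 2.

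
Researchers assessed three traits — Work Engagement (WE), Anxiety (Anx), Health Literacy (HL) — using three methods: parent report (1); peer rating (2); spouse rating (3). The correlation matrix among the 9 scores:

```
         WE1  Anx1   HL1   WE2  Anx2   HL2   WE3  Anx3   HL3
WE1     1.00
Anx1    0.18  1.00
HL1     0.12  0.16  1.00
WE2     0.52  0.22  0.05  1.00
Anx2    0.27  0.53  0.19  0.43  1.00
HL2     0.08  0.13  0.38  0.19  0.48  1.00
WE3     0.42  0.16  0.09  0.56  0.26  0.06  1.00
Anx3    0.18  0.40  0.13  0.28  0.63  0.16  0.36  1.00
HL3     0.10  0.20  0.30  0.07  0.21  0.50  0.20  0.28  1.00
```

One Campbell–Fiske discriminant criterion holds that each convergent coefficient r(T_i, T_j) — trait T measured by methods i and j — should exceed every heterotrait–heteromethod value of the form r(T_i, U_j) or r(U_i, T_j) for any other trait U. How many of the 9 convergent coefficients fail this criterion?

0

Convergent coefficients and their comparison sets:
WE (methods 1·2): 0.52 vs {0.27, 0.22, 0.08, 0.05} → pass.
WE (methods 1·3): 0.42 vs {0.18, 0.16, 0.10, 0.09} → pass.
WE (methods 2·3): 0.56 vs {0.28, 0.26, 0.07, 0.06} → pass.
Anx (methods 1·2): 0.53 vs {0.22, 0.27, 0.13, 0.19} → pass.
Anx (methods 1·3): 0.40 vs {0.16, 0.18, 0.20, 0.13} → pass.
Anx (methods 2·3): 0.63 vs {0.26, 0.28, 0.21, 0.16} → pass.
HL (methods 1·2): 0.38 vs {0.05, 0.08, 0.19, 0.13} → pass.
HL (methods 1·3): 0.30 vs {0.09, 0.10, 0.13, 0.20} → pass.
HL (methods 2·3): 0.50 vs {0.06, 0.07, 0.16, 0.21} → pass.
0 of 9 fail.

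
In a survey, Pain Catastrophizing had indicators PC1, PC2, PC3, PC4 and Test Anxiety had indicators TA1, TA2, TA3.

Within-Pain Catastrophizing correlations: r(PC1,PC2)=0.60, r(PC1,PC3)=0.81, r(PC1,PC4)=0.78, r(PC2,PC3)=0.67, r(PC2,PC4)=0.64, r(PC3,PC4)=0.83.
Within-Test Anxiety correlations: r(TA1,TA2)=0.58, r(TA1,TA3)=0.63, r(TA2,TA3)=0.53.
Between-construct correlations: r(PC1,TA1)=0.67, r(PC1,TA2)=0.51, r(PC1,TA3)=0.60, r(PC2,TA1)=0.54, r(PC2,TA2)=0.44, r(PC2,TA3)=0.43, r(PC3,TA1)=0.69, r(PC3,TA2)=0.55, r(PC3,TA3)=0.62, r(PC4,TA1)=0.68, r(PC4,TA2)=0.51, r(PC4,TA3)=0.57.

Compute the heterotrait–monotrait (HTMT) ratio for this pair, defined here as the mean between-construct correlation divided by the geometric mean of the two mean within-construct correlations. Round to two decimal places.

Mean between = 6.81/12 = 0.5675.
Mean within-PC = 4.33/6 = 0.7217; mean within-TA = 1.74/3 = 0.5800.
Geometric mean = √(0.7217 × 0.5800) = 0.6470.
HTMT = 0.5675 / 0.6470 = 0.88.

0.88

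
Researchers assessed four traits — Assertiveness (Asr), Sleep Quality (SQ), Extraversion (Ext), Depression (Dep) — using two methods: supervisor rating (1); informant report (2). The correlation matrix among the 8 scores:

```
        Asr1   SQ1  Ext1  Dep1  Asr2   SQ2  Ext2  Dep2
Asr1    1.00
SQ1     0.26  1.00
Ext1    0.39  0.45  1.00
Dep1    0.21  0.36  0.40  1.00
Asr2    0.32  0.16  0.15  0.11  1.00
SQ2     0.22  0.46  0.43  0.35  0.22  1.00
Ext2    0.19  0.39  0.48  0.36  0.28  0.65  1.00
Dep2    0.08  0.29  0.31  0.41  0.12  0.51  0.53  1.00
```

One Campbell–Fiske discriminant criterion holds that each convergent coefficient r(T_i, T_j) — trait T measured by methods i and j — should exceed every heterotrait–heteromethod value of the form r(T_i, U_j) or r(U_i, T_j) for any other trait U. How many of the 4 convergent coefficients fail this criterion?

0

Convergent coefficients and their comparison sets:
Asr (methods 1·2): 0.32 vs {0.22, 0.16, 0.19, 0.15, 0.08, 0.11} → pass.
SQ (methods 1·2): 0.46 vs {0.16, 0.22, 0.39, 0.43, 0.29, 0.35} → pass.
Ext (methods 1·2): 0.48 vs {0.15, 0.19, 0.43, 0.39, 0.31, 0.36} → pass.
Dep (methods 1·2): 0.41 vs {0.11, 0.08, 0.35, 0.29, 0.36, 0.31} → pass.
0 of 4 fail.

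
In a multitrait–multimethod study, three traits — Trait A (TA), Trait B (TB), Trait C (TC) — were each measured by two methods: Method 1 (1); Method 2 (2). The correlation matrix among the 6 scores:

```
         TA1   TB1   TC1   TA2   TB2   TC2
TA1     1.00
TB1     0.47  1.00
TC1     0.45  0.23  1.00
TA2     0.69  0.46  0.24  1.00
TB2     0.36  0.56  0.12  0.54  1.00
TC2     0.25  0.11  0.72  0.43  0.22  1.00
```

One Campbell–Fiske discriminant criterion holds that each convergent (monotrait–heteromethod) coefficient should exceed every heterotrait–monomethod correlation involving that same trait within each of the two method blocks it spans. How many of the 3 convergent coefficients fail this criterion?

Checking each validity diagonal entry against its comparison values:
TA (methods 1·2): 0.69 vs {0.47, 0.54, 0.45, 0.43} → pass.
TB (methods 1·2): 0.56 vs {0.47, 0.54, 0.23, 0.22} → pass.
TC (methods 1·2): 0.72 vs {0.45, 0.43, 0.23, 0.22} → pass.
0 of 3 fail.

0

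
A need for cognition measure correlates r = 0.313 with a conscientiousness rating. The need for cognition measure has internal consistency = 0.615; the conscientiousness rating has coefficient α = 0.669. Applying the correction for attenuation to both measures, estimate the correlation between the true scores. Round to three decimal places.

0.488

r_true = r_obs / √(r_xx · r_yy) = 0.313 / √(0.615 × 0.669) = 0.313 / √0.411435 = 0.313 / 0.6414 ≈ 0.488.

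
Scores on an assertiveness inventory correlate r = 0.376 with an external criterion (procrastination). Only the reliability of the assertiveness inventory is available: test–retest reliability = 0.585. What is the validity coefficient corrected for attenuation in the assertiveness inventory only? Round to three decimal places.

0.492

Single correction: r_c = r_obs / √r_xx = 0.376 / √0.585 = 0.376 / 0.7649 ≈ 0.492.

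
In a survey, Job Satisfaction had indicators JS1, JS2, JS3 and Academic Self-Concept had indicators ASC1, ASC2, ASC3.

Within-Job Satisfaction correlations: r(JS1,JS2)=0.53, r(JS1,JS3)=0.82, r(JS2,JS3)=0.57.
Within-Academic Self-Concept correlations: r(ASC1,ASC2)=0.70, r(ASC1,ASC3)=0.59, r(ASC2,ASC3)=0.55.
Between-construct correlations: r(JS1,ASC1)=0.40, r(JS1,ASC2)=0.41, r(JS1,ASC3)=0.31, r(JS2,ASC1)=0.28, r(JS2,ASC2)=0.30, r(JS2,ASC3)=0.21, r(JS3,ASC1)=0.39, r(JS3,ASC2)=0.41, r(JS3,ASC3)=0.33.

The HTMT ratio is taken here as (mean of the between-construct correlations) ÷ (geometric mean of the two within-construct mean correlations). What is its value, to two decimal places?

0.54

Mean heterotrait r = 3.04/9 = 0.3378.
Mean within-JS = 1.92/3 = 0.6400; mean within-ASC = 1.84/3 = 0.6133.
Geometric mean = √(0.6400 × 0.6133) = 0.6265.
HTMT = 0.3378 / 0.6265 = 0.54.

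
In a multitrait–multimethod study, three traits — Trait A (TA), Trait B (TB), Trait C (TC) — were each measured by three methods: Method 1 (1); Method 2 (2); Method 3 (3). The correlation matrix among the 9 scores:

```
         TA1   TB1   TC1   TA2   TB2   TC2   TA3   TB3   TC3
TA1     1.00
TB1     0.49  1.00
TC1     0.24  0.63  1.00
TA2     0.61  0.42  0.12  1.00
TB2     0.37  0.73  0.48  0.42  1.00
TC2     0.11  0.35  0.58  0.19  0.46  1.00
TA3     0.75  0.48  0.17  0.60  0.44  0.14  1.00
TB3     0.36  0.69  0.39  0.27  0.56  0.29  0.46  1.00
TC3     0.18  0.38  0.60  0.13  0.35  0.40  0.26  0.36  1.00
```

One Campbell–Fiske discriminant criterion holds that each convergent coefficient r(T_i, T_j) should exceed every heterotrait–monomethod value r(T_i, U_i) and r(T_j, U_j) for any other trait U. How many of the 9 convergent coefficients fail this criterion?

3

Each convergent coefficient versus the relevant comparison correlations:
TA (methods 1·2): 0.61 vs {0.49, 0.42, 0.24, 0.19} → pass.
TA (methods 1·3): 0.75 vs {0.49, 0.46, 0.24, 0.26} → pass.
TA (methods 2·3): 0.60 vs {0.42, 0.46, 0.19, 0.26} → pass.
TB (methods 1·2): 0.73 vs {0.49, 0.42, 0.63, 0.46} → pass.
TB (methods 1·3): 0.69 vs {0.49, 0.46, 0.63, 0.36} → pass.
TB (methods 2·3): 0.56 vs {0.42, 0.46, 0.46, 0.36} → pass.
TC (methods 1·2): 0.58 vs {0.24, 0.19, 0.63, 0.46} → fail.
TC (methods 1·3): 0.60 vs {0.24, 0.26, 0.63, 0.36} → fail.
TC (methods 2·3): 0.40 vs {0.19, 0.26, 0.46, 0.36} → fail.
3 of 9 fail.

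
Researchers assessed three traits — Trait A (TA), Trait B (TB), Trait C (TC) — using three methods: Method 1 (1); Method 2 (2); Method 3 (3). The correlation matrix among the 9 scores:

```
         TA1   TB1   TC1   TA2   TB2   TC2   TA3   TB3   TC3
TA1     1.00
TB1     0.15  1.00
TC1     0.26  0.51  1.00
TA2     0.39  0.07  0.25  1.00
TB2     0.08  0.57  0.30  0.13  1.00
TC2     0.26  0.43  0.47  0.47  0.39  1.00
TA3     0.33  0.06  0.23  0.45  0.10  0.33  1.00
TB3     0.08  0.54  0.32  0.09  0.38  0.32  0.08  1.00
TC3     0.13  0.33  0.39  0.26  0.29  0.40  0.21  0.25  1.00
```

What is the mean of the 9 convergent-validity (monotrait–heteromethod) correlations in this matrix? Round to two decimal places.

Convergent values: 0.39, 0.33, 0.45, 0.57, 0.54, 0.38, 0.47, 0.39, 0.40; mean = 3.92/9 = 0.44.

0.44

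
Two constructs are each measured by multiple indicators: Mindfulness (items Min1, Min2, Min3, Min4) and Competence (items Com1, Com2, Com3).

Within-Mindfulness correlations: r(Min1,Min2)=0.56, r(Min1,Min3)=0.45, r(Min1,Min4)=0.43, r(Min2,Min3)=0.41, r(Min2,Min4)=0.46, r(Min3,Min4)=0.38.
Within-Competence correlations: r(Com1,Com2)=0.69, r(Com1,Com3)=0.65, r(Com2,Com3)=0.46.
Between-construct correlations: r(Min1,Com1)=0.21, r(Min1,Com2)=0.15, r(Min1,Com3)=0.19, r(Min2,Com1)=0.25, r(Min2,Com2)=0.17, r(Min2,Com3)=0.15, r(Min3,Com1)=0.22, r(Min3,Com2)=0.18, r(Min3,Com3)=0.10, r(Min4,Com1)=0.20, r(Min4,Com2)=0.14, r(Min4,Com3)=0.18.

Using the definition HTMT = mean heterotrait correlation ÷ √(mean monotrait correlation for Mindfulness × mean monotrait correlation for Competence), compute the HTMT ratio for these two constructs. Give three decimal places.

0.344

Between-construct mean = 2.14/12 = 0.1783.
Mean within-Min = 2.69/6 = 0.4483; mean within-Com = 1.80/3 = 0.6000.
Geometric mean = √(0.4483 × 0.6000) = 0.5186.
HTMT = 0.1783 / 0.5186 = 0.344.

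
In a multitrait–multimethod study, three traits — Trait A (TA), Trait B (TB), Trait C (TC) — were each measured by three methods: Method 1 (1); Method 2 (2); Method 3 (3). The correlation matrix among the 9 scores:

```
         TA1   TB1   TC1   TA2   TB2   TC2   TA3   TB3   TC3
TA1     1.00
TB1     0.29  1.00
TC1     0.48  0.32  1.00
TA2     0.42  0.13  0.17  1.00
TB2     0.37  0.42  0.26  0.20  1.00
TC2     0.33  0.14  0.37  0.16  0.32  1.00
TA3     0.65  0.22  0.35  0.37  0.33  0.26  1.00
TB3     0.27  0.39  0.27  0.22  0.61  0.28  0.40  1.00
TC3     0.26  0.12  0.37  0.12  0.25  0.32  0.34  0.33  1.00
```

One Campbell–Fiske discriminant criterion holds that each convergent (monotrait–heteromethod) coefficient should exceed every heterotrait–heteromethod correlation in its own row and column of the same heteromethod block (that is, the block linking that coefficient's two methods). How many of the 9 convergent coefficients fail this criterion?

0

Convergent coefficients and their comparison sets:
TA (methods 1·2): 0.42 vs {0.37, 0.13, 0.33, 0.17} → pass.
TA (methods 1·3): 0.65 vs {0.27, 0.22, 0.26, 0.35} → pass.
TA (methods 2·3): 0.37 vs {0.22, 0.33, 0.12, 0.26} → pass.
TB (methods 1·2): 0.42 vs {0.13, 0.37, 0.14, 0.26} → pass.
TB (methods 1·3): 0.39 vs {0.22, 0.27, 0.12, 0.27} → pass.
TB (methods 2·3): 0.61 vs {0.33, 0.22, 0.25, 0.28} → pass.
TC (methods 1·2): 0.37 vs {0.17, 0.33, 0.26, 0.14} → pass.
TC (methods 1·3): 0.37 vs {0.35, 0.26, 0.27, 0.12} → pass.
TC (methods 2·3): 0.32 vs {0.26, 0.12, 0.28, 0.25} → pass.
0 of 9 fail.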